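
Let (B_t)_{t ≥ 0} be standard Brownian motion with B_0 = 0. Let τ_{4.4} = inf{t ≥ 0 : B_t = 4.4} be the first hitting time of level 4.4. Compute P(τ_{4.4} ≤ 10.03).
P(τ_{4.4} ≤ 10.03) = 2(1 − Φ(4.4/√10.03)) = 2(1 − Φ(1.3893)) ≈ 0.1647

By the reflection principle for standard BM, P(τ_b ≤ t) = 2 · P(B_t ≥ b). Since B_t ~ N(0, t), P(B_t ≥ 4.4) = 1 − Φ(4.4/√t) = 1 − Φ(4.4/√10.03) = 1 − Φ(1.3893) ≈ 0.08237. Doubling: P(τ_{4.4} ≤ 10.03) ≈ 2 · 0.08237 = 0.16474 ≈ 0.1647.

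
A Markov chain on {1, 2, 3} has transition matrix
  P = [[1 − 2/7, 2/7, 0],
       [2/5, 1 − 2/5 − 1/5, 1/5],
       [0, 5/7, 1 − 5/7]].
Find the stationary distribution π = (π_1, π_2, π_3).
π = (35/67, 25/67, 7/67)

This is a birth-death chain on three states, which satisfies detailed balance: π_1 · P_{12} = π_2 · P_{21} and π_2 · P_{23} = π_3 · P_{32}.
From π_1 · 2/7 = π_2 · 2/5: π_2/π_1 = (2/7)/(2/5) = 5/7.
From π_2 · 1/5 = π_3 · 5/7: π_3/π_2 = (1/5)/(5/7) = 7/25.
Take π_1 proportional to 1; then unnormalized π = (1, 5/7, 1/5). Normalize by dividing by the sum 67/35:
  π = (35/67, 25/67, 7/67).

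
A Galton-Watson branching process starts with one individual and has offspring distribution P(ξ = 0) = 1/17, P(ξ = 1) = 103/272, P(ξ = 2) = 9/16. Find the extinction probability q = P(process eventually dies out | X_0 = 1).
q = 16/153

The pgf is f(s) = 1/17 + 103/272·s + 9/16·s². The extinction probability q is the smallest fixed point of f in [0, 1]. Setting s = f(s):
  9/16·s² + (103/272 − 1)·s + 1/17 = 0
  9/16·s² − (1/17 + 9/16)·s + 1/17 = 0
which factors as (s − 1)·(9/16·s − 1/17) = 0, giving roots s = 1 and s = (1/17)/(9/16) = 16/153.
Mean offspring μ = 103/272 + 2·9/16 = 409/272 > 1 (supercritical), so q < 1. The extinction probability is the smaller root: q = (1/17)/(9/16) = 16/153.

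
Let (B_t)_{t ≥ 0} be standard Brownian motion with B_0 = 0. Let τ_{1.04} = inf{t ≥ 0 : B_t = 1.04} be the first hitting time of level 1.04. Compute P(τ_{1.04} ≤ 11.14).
P(τ_{1.04} ≤ 11.14) = 2(1 − Φ(1.04/√11.14)) = 2(1 − Φ(0.3116)) ≈ 0.7553

By the reflection principle for standard BM, P(τ_b ≤ t) = 2 · P(B_t ≥ b). Since B_t ~ N(0, t), P(B_t ≥ 1.04) = 1 − Φ(1.04/√t) = 1 − Φ(1.04/√11.14) = 1 − Φ(0.3116) ≈ 0.37767. Doubling: P(τ_{1.04} ≤ 11.14) ≈ 2 · 0.37767 = 0.75534 ≈ 0.7553.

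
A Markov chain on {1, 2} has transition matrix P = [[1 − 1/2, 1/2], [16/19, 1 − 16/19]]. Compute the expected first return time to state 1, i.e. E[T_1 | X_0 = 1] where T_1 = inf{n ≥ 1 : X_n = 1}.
E[T_1 | X_0 = 1] = 1/π_1 = 51/32

For an irreducible recurrent Markov chain with stationary distribution π, E[T_i | X_0 = i] = 1/π_i (Kac's formula). Here π_1 = (16/19)/(1/2 + 16/19) = (16/19)/(51/38) = 32/51, so E[T_1 | X_0 = 1] = 1/π_1 = (1/2 + 16/19)/(16/19) = (51/38)/(16/19) = 51/32.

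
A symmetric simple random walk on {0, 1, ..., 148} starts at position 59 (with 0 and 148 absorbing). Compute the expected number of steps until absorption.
E[τ | X_0 = 59] = 5251

Let v_k = E[τ | X_0 = k]. Boundary: v_0 = v_148 = 0. Recurrence: v_k = 1 + (v_{k-1} + v_{k+1})/2 for 1 ≤ k ≤ 147. The particular solution to v_k − (v_{k-1} + v_{k+1})/2 = 1 is v_k = −k^2. Adding homogeneous solution A + B k and matching boundaries gives v_k = k (148 − k). Substituting k = 59: v_59 = 59 · 89 = 5251.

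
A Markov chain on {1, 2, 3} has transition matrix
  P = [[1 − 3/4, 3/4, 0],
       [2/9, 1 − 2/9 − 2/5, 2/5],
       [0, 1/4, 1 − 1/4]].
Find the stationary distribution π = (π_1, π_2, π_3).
π = (40/391, 135/391, 216/391)

This is a birth-death chain on three states, which satisfies detailed balance: π_1 · P_{12} = π_2 · P_{21} and π_2 · P_{23} = π_3 · P_{32}.
From π_1 · 3/4 = π_2 · 2/9: π_2/π_1 = (3/4)/(2/9) = 27/8.
From π_2 · 2/5 = π_3 · 1/4: π_3/π_2 = (2/5)/(1/4) = 8/5.
Take π_1 proportional to 1; then unnormalized π = (1, 27/8, 27/5). Normalize by dividing by the sum 391/40:
  π = (40/391, 135/391, 216/391).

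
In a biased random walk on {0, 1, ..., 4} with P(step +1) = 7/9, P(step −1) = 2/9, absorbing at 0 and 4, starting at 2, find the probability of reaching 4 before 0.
P(hit 4 before 0) = (1 − (2/7)^2) / (1 − (2/7)^4) = 49/53

Let u_k denote P(reach 4 before 0 | start at k). Boundary: u_0 = 0, u_4 = 1. Recurrence: u_k = 7/9·u_{k+1} + 2/9·u_{k-1} for 1 ≤ k ≤ 3. Try u_k = A + B·r^k with r = q/p = (2/9)/(7/9) = 2/7. Substitution satisfies the recurrence; boundary conditions give:
  u_k = (1 − r^k) / (1 − r^N) = (1 − (2/7)^2) / (1 − (2/7)^4) = 49/53.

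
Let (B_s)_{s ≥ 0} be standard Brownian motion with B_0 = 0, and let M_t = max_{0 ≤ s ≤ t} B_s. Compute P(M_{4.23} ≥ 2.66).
P(M_{4.23} ≥ 2.66) = 2·P(B_{4.23} ≥ 2.66) = 2(1 − Φ(2.66/√4.23)) ≈ 0.1959

By the reflection principle for Brownian motion, P(M_t ≥ a) = 2 · P(B_t ≥ a) for a ≥ 0. Since B_t ~ N(0, t), P(B_t ≥ 2.66) = 1 − Φ(2.66/√t) = 1 − Φ(2.66/√4.23) = 1 − Φ(1.2933). So
  P(M_{4.23} ≥ 2.66) = 2(1 − Φ(1.2933)) ≈ 0.1959.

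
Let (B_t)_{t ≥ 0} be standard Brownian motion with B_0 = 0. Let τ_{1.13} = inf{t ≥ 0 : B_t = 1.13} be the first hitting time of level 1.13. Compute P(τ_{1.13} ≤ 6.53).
P(τ_{1.13} ≤ 6.53) = 2(1 − Φ(1.13/√6.53)) = 2(1 − Φ(0.4422)) ≈ 0.6583

By the reflection principle for standard BM, P(τ_b ≤ t) = 2 · P(B_t ≥ b). Since B_t ~ N(0, t), P(B_t ≥ 1.13) = 1 − Φ(1.13/√t) = 1 − Φ(1.13/√6.53) = 1 − Φ(0.4422) ≈ 0.32917. Doubling: P(τ_{1.13} ≤ 6.53) ≈ 2 · 0.32917 = 0.65834 ≈ 0.6583.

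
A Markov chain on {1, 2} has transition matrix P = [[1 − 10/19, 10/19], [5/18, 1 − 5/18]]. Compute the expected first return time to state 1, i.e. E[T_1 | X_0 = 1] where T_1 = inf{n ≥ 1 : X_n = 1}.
E[T_1 | X_0 = 1] = 1/π_1 = 55/19

For an irreducible recurrent Markov chain with stationary distribution π, E[T_i | X_0 = i] = 1/π_i (Kac's formula). Here π_1 = (5/18)/(10/19 + 5/18) = (5/18)/(275/342) = 19/55, so E[T_1 | X_0 = 1] = 1/π_1 = (10/19 + 5/18)/(5/18) = (275/342)/(5/18) = 55/19.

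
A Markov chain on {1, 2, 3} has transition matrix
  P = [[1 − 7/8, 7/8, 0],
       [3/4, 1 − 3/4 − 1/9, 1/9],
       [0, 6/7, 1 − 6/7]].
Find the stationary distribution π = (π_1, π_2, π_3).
π = (324/751, 378/751, 49/751)

This is a birth-death chain on three states, which satisfies detailed balance: π_1 · P_{12} = π_2 · P_{21} and π_2 · P_{23} = π_3 · P_{32}.
From π_1 · 7/8 = π_2 · 3/4: π_2/π_1 = (7/8)/(3/4) = 7/6.
From π_2 · 1/9 = π_3 · 6/7: π_3/π_2 = (1/9)/(6/7) = 7/54.
Take π_1 proportional to 1; then unnormalized π = (1, 7/6, 49/324). Normalize by dividing by the sum 751/324:
  π = (324/751, 378/751, 49/751).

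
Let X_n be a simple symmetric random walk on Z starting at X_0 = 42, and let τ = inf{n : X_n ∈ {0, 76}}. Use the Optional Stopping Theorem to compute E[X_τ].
E[X_τ] = 42

X_n is a martingale and τ is a bounded-mean stopping time (indeed τ is finite a.s. with bounded expectation since the walk is in a bounded region). By the OST, E[X_τ] = E[X_0] = 42. Equivalently: E[X_τ] = 76 · P(hit 76 first) + 0 · P(hit 0 first) = 76 · (42/76) = 42.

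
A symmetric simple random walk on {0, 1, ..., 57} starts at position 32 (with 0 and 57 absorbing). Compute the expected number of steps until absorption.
E[τ | X_0 = 32] = 800

Let v_k = E[τ | X_0 = k]. Boundary: v_0 = v_57 = 0. Recurrence: v_k = 1 + (v_{k-1} + v_{k+1})/2 for 1 ≤ k ≤ 56. The particular solution to v_k − (v_{k-1} + v_{k+1})/2 = 1 is v_k = −k^2. Adding homogeneous solution A + B k and matching boundaries gives v_k = k (57 − k). Substituting k = 32: v_32 = 32 · 25 = 800.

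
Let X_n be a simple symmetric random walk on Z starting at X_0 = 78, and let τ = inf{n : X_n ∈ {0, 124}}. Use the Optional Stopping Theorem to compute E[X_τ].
E[X_τ] = 78

X_n is a martingale and τ is a bounded-mean stopping time (indeed τ is finite a.s. with bounded expectation since the walk is in a bounded region). By the OST, E[X_τ] = E[X_0] = 78. Equivalently: E[X_τ] = 124 · P(hit 124 first) + 0 · P(hit 0 first) = 124 · (78/124) = 78.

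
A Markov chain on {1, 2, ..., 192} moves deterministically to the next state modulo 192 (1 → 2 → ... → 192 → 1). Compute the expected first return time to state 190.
E[T_190 | X_0 = 190] = 192

The chain cycles deterministically, so starting at state 190 it returns in exactly 192 steps. Equivalently, the stationary distribution is uniform π_j = 1/192 for every state j, so by Kac's formula E[T_190] = 1/π_190 = 192.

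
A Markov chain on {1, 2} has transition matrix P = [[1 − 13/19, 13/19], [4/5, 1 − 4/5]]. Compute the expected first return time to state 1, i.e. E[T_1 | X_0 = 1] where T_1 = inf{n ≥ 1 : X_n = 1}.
E[T_1 | X_0 = 1] = 1/π_1 = 141/76

For an irreducible recurrent Markov chain with stationary distribution π, E[T_i | X_0 = i] = 1/π_i (Kac's formula). Here π_1 = (4/5)/(13/19 + 4/5) = (4/5)/(141/95) = 76/141, so E[T_1 | X_0 = 1] = 1/π_1 = (13/19 + 4/5)/(4/5) = (141/95)/(4/5) = 141/76.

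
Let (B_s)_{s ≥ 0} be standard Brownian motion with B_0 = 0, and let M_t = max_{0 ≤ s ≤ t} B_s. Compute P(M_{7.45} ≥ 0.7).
P(M_{7.45} ≥ 0.7) = 2·P(B_{7.45} ≥ 0.7) = 2(1 − Φ(0.7/√7.45)) ≈ 0.7976

By the reflection principle for Brownian motion, P(M_t ≥ a) = 2 · P(B_t ≥ a) for a ≥ 0. Since B_t ~ N(0, t), P(B_t ≥ 0.7) = 1 − Φ(0.7/√t) = 1 − Φ(0.7/√7.45) = 1 − Φ(0.2565). So
  P(M_{7.45} ≥ 0.7) = 2(1 − Φ(0.2565)) ≈ 0.7976.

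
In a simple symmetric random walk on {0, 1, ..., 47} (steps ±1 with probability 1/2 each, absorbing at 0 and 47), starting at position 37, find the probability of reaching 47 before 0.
P(hit 47 before 0) = 37/47

Let u_k = P(hit 47 before 0 | start at k). Then u_0 = 0, u_47 = 1, and u_k = u_{k-1}/2 + u_{k+1}/2 for 1 ≤ k ≤ 46. This harmonic recurrence is solved by u_k = k/47, giving u_37 = 37/47.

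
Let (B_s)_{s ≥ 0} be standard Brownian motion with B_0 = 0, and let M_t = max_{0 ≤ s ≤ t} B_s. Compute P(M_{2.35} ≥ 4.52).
P(M_{2.35} ≥ 4.52) = 2·P(B_{2.35} ≥ 4.52) = 2(1 − Φ(4.52/√2.35)) ≈ 0.0032

By the reflection principle for Brownian motion, P(M_t ≥ a) = 2 · P(B_t ≥ a) for a ≥ 0. Since B_t ~ N(0, t), P(B_t ≥ 4.52) = 1 − Φ(4.52/√t) = 1 − Φ(4.52/√2.35) = 1 − Φ(2.9485). So
  P(M_{2.35} ≥ 4.52) = 2(1 − Φ(2.9485)) ≈ 0.0032.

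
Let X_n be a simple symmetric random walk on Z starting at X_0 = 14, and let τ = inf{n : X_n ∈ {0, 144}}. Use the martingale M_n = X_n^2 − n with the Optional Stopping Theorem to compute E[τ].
E[τ] = 1820

M_n = X_n^2 − n is a martingale (since E[X_{n+1}^2 | F_n] = X_n^2 + 1). By OST (τ has finite mean in a bounded region), E[M_τ] = E[M_0] = X_0^2 − 0 = 14^2 = 196. Also E[M_τ] = E[X_τ^2] − E[τ]. The walk exits at 0 or 144, with P(hit 144 first) = 14/144, so E[X_τ^2] = 144^2 · 14/144 + 0 = 2016. Thus E[τ] = E[X_τ^2] − E[M_τ] = 2016 − 196 = 1820 = 14(144 − 14) = 1820.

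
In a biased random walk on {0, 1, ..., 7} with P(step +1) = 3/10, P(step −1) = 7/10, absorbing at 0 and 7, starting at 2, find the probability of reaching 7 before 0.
P(hit 7 before 0) = (1 − (7/3)^2) / (1 − (7/3)^7) = 2430/205339

Let u_k denote P(reach 7 before 0 | start at k). Boundary: u_0 = 0, u_7 = 1. Recurrence: u_k = 3/10·u_{k+1} + 7/10·u_{k-1} for 1 ≤ k ≤ 6. Try u_k = A + B·r^k with r = q/p = (7/10)/(3/10) = 7/3. Substitution satisfies the recurrence; boundary conditions give:
  u_k = (1 − r^k) / (1 − r^N) = (1 − (7/3)^2) / (1 − (7/3)^7) = 2430/205339.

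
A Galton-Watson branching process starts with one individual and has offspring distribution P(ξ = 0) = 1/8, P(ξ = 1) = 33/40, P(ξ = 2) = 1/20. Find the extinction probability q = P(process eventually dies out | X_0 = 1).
q = 1

Mean offspring μ = 0·1/8 + 1·33/40 + 2·1/20 = 37/40 ≤ 1. For μ ≤ 1 with offspring not concentrated at 1, the Galton-Watson process goes extinct almost surely, so q = 1.
(Algebraic check: The pgf is f(s) = 1/8 + 33/40·s + 1/20·s². The extinction probability q is the smallest fixed point of f in [0, 1]. Setting s = f(s):
  1/20·s² + (33/40 − 1)·s + 1/8 = 0
  1/20·s² − (1/8 + 1/20)·s + 1/8 = 0
which factors as (s − 1)·(1/20·s − 1/8) = 0, giving roots s = 1 and s = (1/8)/(1/20) = 5/2. Since 5/2 ≥ 1, the smallest root in [0, 1] is s = 1.)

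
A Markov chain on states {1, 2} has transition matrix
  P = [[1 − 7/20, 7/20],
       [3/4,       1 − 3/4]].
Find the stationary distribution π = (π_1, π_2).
π_1 = 15/22, π_2 = 7/22

Solve πP = π with π_1 + π_2 = 1. From πP = π: π_1 · (1 − 7/20) + π_2 · 3/4 = π_1 ⇒ π_2 · 3/4 = π_1 · 7/20 ⇒ π_2/π_1 = (7/20)/(3/4) = 7/15. Together with π_1 + π_2 = 1:
  π_1 = (3/4)/(7/20 + 3/4) = (3/4)/(11/10) = 15/22,
  π_2 = (7/20)/(7/20 + 3/4) = (7/20)/(11/10) = 7/22.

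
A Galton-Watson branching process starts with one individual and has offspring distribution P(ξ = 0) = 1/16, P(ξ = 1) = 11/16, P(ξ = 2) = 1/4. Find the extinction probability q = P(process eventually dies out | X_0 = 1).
q = 1/4

The pgf is f(s) = 1/16 + 11/16·s + 1/4·s². The extinction probability q is the smallest fixed point of f in [0, 1]. Setting s = f(s):
  1/4·s² + (11/16 − 1)·s + 1/16 = 0
  1/4·s² − (1/16 + 1/4)·s + 1/16 = 0
which factors as (s − 1)·(1/4·s − 1/16) = 0, giving roots s = 1 and s = (1/16)/(1/4) = 1/4.
Mean offspring μ = 11/16 + 2·1/4 = 19/16 > 1 (supercritical), so q < 1. The extinction probability is the smaller root: q = (1/16)/(1/4) = 1/4.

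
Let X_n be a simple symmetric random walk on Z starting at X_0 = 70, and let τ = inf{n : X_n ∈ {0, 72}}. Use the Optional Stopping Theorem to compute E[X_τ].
E[X_τ] = 70

X_n is a martingale and τ is a bounded-mean stopping time (indeed τ is finite a.s. with bounded expectation since the walk is in a bounded region). By the OST, E[X_τ] = E[X_0] = 70. Equivalently: E[X_τ] = 72 · P(hit 72 first) + 0 · P(hit 0 first) = 72 · (70/72) = 70.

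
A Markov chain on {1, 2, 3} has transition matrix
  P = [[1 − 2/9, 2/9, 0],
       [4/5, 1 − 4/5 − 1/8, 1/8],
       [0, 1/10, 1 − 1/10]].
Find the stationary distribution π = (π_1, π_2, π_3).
π = (8/13, 20/117, 25/117)

This is a birth-death chain on three states, which satisfies detailed balance: π_1 · P_{12} = π_2 · P_{21} and π_2 · P_{23} = π_3 · P_{32}.
From π_1 · 2/9 = π_2 · 4/5: π_2/π_1 = (2/9)/(4/5) = 5/18.
From π_2 · 1/8 = π_3 · 1/10: π_3/π_2 = (1/8)/(1/10) = 5/4.
Take π_1 proportional to 1; then unnormalized π = (1, 5/18, 25/72). Normalize by dividing by the sum 13/8:
  π = (8/13, 20/117, 25/117).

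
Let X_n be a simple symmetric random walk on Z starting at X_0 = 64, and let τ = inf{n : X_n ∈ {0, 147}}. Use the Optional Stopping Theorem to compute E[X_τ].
E[X_τ] = 64

X_n is a martingale and τ is a bounded-mean stopping time (indeed τ is finite a.s. with bounded expectation since the walk is in a bounded region). By the OST, E[X_τ] = E[X_0] = 64. Equivalently: E[X_τ] = 147 · P(hit 147 first) + 0 · P(hit 0 first) = 147 · (64/147) = 64.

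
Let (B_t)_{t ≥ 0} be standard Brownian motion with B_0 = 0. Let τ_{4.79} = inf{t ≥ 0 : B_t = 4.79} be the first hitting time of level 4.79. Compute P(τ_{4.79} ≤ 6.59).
P(τ_{4.79} ≤ 6.59) = 2(1 − Φ(4.79/√6.59)) = 2(1 − Φ(1.8659)) ≈ 0.0621

By the reflection principle for standard BM, P(τ_b ≤ t) = 2 · P(B_t ≥ b). Since B_t ~ N(0, t), P(B_t ≥ 4.79) = 1 − Φ(4.79/√t) = 1 − Φ(4.79/√6.59) = 1 − Φ(1.8659) ≈ 0.03103. Doubling: P(τ_{4.79} ≤ 6.59) ≈ 2 · 0.03103 = 0.06206 ≈ 0.0621.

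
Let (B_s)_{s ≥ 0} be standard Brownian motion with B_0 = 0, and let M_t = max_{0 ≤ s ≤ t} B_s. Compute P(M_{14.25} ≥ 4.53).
P(M_{14.25} ≥ 4.53) = 2·P(B_{14.25} ≥ 4.53) = 2(1 − Φ(4.53/√14.25)) ≈ 0.2301

By the reflection principle for Brownian motion, P(M_t ≥ a) = 2 · P(B_t ≥ a) for a ≥ 0. Since B_t ~ N(0, t), P(B_t ≥ 4.53) = 1 − Φ(4.53/√t) = 1 − Φ(4.53/√14.25) = 1 − Φ(1.2000). So
  P(M_{14.25} ≥ 4.53) = 2(1 − Φ(1.2000)) ≈ 0.2301.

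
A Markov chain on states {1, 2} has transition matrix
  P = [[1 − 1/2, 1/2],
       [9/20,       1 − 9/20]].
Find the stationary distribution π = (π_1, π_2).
π_1 = 9/19, π_2 = 10/19

Solve πP = π with π_1 + π_2 = 1. From πP = π: π_1 · (1 − 1/2) + π_2 · 9/20 = π_1 ⇒ π_2 · 9/20 = π_1 · 1/2 ⇒ π_2/π_1 = (1/2)/(9/20) = 10/9. Together with π_1 + π_2 = 1:
  π_1 = (9/20)/(1/2 + 9/20) = (9/20)/(19/20) = 9/19,
  π_2 = (1/2)/(1/2 + 9/20) = (1/2)/(19/20) = 10/19.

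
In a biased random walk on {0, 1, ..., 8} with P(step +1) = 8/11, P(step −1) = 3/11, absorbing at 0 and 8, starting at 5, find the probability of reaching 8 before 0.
P(hit 8 before 0) = (1 − (3/8)^5) / (1 − (3/8)^8) = 3330560/3354131

Let u_k denote P(reach 8 before 0 | start at k). Boundary: u_0 = 0, u_8 = 1. Recurrence: u_k = 8/11·u_{k+1} + 3/11·u_{k-1} for 1 ≤ k ≤ 7. Try u_k = A + B·r^k with r = q/p = (3/11)/(8/11) = 3/8. Substitution satisfies the recurrence; boundary conditions give:
  u_k = (1 − r^k) / (1 − r^N) = (1 − (3/8)^5) / (1 − (3/8)^8) = 3330560/3354131.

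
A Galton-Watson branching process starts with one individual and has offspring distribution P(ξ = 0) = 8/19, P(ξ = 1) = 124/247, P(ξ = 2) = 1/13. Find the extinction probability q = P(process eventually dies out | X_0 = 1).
q = 1

Mean offspring μ = 0·8/19 + 1·124/247 + 2·1/13 = 162/247 ≤ 1. For μ ≤ 1 with offspring not concentrated at 1, the Galton-Watson process goes extinct almost surely, so q = 1.
(Algebraic check: The pgf is f(s) = 8/19 + 124/247·s + 1/13·s². The extinction probability q is the smallest fixed point of f in [0, 1]. Setting s = f(s):
  1/13·s² + (124/247 − 1)·s + 8/19 = 0
  1/13·s² − (8/19 + 1/13)·s + 8/19 = 0
which factors as (s − 1)·(1/13·s − 8/19) = 0, giving roots s = 1 and s = (8/19)/(1/13) = 104/19. Since 104/19 ≥ 1, the smallest root in [0, 1] is s = 1.)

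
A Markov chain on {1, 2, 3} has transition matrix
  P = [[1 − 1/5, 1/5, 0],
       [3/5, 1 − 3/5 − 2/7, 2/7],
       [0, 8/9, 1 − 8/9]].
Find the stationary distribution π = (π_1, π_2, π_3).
π = (84/121, 28/121, 9/121)

This is a birth-death chain on three states, which satisfies detailed balance: π_1 · P_{12} = π_2 · P_{21} and π_2 · P_{23} = π_3 · P_{32}.
From π_1 · 1/5 = π_2 · 3/5: π_2/π_1 = (1/5)/(3/5) = 1/3.
From π_2 · 2/7 = π_3 · 8/9: π_3/π_2 = (2/7)/(8/9) = 9/28.
Take π_1 proportional to 1; then unnormalized π = (1, 1/3, 3/28). Normalize by dividing by the sum 121/84:
  π = (84/121, 28/121, 9/121).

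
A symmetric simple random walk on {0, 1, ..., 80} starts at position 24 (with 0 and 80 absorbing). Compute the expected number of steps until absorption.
E[τ | X_0 = 24] = 1344

Let v_k = E[τ | X_0 = k]. Boundary: v_0 = v_80 = 0. Recurrence: v_k = 1 + (v_{k-1} + v_{k+1})/2 for 1 ≤ k ≤ 79. The particular solution to v_k − (v_{k-1} + v_{k+1})/2 = 1 is v_k = −k^2. Adding homogeneous solution A + B k and matching boundaries gives v_k = k (80 − k). Substituting k = 24: v_24 = 24 · 56 = 1344.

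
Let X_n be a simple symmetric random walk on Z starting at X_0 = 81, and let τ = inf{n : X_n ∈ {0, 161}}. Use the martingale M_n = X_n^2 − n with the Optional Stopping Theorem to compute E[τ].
E[τ] = 6480

M_n = X_n^2 − n is a martingale (since E[X_{n+1}^2 | F_n] = X_n^2 + 1). By OST (τ has finite mean in a bounded region), E[M_τ] = E[M_0] = X_0^2 − 0 = 81^2 = 6561. Also E[M_τ] = E[X_τ^2] − E[τ]. The walk exits at 0 or 161, with P(hit 161 first) = 81/161, so E[X_τ^2] = 161^2 · 81/161 + 0 = 13041. Thus E[τ] = E[X_τ^2] − E[M_τ] = 13041 − 6561 = 6480 = 81(161 − 81) = 6480.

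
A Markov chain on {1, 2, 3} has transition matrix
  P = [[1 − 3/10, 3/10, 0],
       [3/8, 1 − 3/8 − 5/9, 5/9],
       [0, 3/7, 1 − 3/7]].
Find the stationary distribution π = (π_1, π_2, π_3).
π = (135/383, 108/383, 140/383)

This is a birth-death chain on three states, which satisfies detailed balance: π_1 · P_{12} = π_2 · P_{21} and π_2 · P_{23} = π_3 · P_{32}.
From π_1 · 3/10 = π_2 · 3/8: π_2/π_1 = (3/10)/(3/8) = 4/5.
From π_2 · 5/9 = π_3 · 3/7: π_3/π_2 = (5/9)/(3/7) = 35/27.
Take π_1 proportional to 1; then unnormalized π = (1, 4/5, 28/27). Normalize by dividing by the sum 383/135:
  π = (135/383, 108/383, 140/383).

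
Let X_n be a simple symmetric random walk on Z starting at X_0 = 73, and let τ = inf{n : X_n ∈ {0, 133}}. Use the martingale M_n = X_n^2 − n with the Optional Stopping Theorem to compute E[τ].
E[τ] = 4380

M_n = X_n^2 − n is a martingale (since E[X_{n+1}^2 | F_n] = X_n^2 + 1). By OST (τ has finite mean in a bounded region), E[M_τ] = E[M_0] = X_0^2 − 0 = 73^2 = 5329. Also E[M_τ] = E[X_τ^2] − E[τ]. The walk exits at 0 or 133, with P(hit 133 first) = 73/133, so E[X_τ^2] = 133^2 · 73/133 + 0 = 9709. Thus E[τ] = E[X_τ^2] − E[M_τ] = 9709 − 5329 = 4380 = 73(133 − 73) = 4380.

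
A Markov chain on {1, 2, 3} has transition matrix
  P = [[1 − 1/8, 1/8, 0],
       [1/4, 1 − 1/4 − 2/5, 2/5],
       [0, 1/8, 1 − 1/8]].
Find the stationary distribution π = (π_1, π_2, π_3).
π = (10/31, 5/31, 16/31)

This is a birth-death chain on three states, which satisfies detailed balance: π_1 · P_{12} = π_2 · P_{21} and π_2 · P_{23} = π_3 · P_{32}.
From π_1 · 1/8 = π_2 · 1/4: π_2/π_1 = (1/8)/(1/4) = 1/2.
From π_2 · 2/5 = π_3 · 1/8: π_3/π_2 = (2/5)/(1/8) = 16/5.
Take π_1 proportional to 1; then unnormalized π = (1, 1/2, 8/5). Normalize by dividing by the sum 31/10:
  π = (10/31, 5/31, 16/31).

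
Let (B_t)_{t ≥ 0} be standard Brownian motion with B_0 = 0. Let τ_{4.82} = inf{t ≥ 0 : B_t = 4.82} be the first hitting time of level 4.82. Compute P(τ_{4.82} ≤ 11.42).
P(τ_{4.82} ≤ 11.42) = 2(1 − Φ(4.82/√11.42)) = 2(1 − Φ(1.4263)) ≈ 0.1538

By the reflection principle for standard BM, P(τ_b ≤ t) = 2 · P(B_t ≥ b). Since B_t ~ N(0, t), P(B_t ≥ 4.82) = 1 − Φ(4.82/√t) = 1 − Φ(4.82/√11.42) = 1 − Φ(1.4263) ≈ 0.07689. Doubling: P(τ_{4.82} ≤ 11.42) ≈ 2 · 0.07689 = 0.15378 ≈ 0.1538.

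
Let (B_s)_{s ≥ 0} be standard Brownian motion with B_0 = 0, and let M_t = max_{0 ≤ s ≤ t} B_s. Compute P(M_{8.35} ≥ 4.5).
P(M_{8.35} ≥ 4.5) = 2·P(B_{8.35} ≥ 4.5) = 2(1 − Φ(4.5/√8.35)) ≈ 0.1194

By the reflection principle for Brownian motion, P(M_t ≥ a) = 2 · P(B_t ≥ a) for a ≥ 0. Since B_t ~ N(0, t), P(B_t ≥ 4.5) = 1 − Φ(4.5/√t) = 1 − Φ(4.5/√8.35) = 1 − Φ(1.5573). So
  P(M_{8.35} ≥ 4.5) = 2(1 − Φ(1.5573)) ≈ 0.1194.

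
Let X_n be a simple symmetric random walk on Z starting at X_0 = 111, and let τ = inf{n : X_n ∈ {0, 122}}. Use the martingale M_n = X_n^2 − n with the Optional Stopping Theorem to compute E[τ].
E[τ] = 1221

M_n = X_n^2 − n is a martingale (since E[X_{n+1}^2 | F_n] = X_n^2 + 1). By OST (τ has finite mean in a bounded region), E[M_τ] = E[M_0] = X_0^2 − 0 = 111^2 = 12321. Also E[M_τ] = E[X_τ^2] − E[τ]. The walk exits at 0 or 122, with P(hit 122 first) = 111/122, so E[X_τ^2] = 122^2 · 111/122 + 0 = 13542. Thus E[τ] = E[X_τ^2] − E[M_τ] = 13542 − 12321 = 1221 = 111(122 − 111) = 1221.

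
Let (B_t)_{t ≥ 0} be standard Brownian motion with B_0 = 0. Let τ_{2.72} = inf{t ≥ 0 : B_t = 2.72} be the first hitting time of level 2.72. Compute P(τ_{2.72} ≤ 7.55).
P(τ_{2.72} ≤ 7.55) = 2(1 − Φ(2.72/√7.55)) = 2(1 − Φ(0.9899)) ≈ 0.3222

By the reflection principle for standard BM, P(τ_b ≤ t) = 2 · P(B_t ≥ b). Since B_t ~ N(0, t), P(B_t ≥ 2.72) = 1 − Φ(2.72/√t) = 1 − Φ(2.72/√7.55) = 1 − Φ(0.9899) ≈ 0.16111. Doubling: P(τ_{2.72} ≤ 7.55) ≈ 2 · 0.16111 = 0.32222 ≈ 0.3222.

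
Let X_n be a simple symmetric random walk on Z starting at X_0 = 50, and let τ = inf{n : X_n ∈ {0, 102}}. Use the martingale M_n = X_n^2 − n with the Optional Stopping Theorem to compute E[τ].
E[τ] = 2600

M_n = X_n^2 − n is a martingale (since E[X_{n+1}^2 | F_n] = X_n^2 + 1). By OST (τ has finite mean in a bounded region), E[M_τ] = E[M_0] = X_0^2 − 0 = 50^2 = 2500. Also E[M_τ] = E[X_τ^2] − E[τ]. The walk exits at 0 or 102, with P(hit 102 first) = 50/102, so E[X_τ^2] = 102^2 · 50/102 + 0 = 5100. Thus E[τ] = E[X_τ^2] − E[M_τ] = 5100 − 2500 = 2600 = 50(102 − 50) = 2600.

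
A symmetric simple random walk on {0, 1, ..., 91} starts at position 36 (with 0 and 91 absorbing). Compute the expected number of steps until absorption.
E[τ | X_0 = 36] = 1980

Let v_k = E[τ | X_0 = k]. Boundary: v_0 = v_91 = 0. Recurrence: v_k = 1 + (v_{k-1} + v_{k+1})/2 for 1 ≤ k ≤ 90. The particular solution to v_k − (v_{k-1} + v_{k+1})/2 = 1 is v_k = −k^2. Adding homogeneous solution A + B k and matching boundaries gives v_k = k (91 − k). Substituting k = 36: v_36 = 36 · 55 = 1980.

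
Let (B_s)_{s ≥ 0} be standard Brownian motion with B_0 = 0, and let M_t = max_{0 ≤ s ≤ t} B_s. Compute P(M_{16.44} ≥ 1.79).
P(M_{16.44} ≥ 1.79) = 2·P(B_{16.44} ≥ 1.79) = 2(1 − Φ(1.79/√16.44)) ≈ 0.6589

By the reflection principle for Brownian motion, P(M_t ≥ a) = 2 · P(B_t ≥ a) for a ≥ 0. Since B_t ~ N(0, t), P(B_t ≥ 1.79) = 1 − Φ(1.79/√t) = 1 − Φ(1.79/√16.44) = 1 − Φ(0.4415). So
  P(M_{16.44} ≥ 1.79) = 2(1 − Φ(0.4415)) ≈ 0.6589.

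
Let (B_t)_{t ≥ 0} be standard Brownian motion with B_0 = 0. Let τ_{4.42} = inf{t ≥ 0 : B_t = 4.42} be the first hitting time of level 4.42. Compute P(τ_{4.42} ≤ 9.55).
P(τ_{4.42} ≤ 9.55) = 2(1 − Φ(4.42/√9.55)) = 2(1 − Φ(1.4303)) ≈ 0.1526

By the reflection principle for standard BM, P(τ_b ≤ t) = 2 · P(B_t ≥ b). Since B_t ~ N(0, t), P(B_t ≥ 4.42) = 1 − Φ(4.42/√t) = 1 − Φ(4.42/√9.55) = 1 − Φ(1.4303) ≈ 0.07632. Doubling: P(τ_{4.42} ≤ 9.55) ≈ 2 · 0.07632 = 0.15264 ≈ 0.1526.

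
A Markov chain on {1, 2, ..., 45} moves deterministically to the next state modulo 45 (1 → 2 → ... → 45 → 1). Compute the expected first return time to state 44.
E[T_44 | X_0 = 44] = 45

The chain cycles deterministically, so starting at state 44 it returns in exactly 45 steps. Equivalently, the stationary distribution is uniform π_j = 1/45 for every state j, so by Kac's formula E[T_44] = 1/π_44 = 45.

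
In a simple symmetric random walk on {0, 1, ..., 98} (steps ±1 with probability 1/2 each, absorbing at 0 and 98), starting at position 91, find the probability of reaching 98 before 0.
P(hit 98 before 0) = 91/98 = 13/14

Let u_k = P(hit 98 before 0 | start at k). Then u_0 = 0, u_98 = 1, and u_k = u_{k-1}/2 + u_{k+1}/2 for 1 ≤ k ≤ 97. This harmonic recurrence is solved by u_k = k/98, giving u_91 = 91/98 = 13/14.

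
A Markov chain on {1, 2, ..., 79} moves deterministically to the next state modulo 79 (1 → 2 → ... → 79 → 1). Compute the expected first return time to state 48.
E[T_48 | X_0 = 48] = 79

The chain cycles deterministically, so starting at state 48 it returns in exactly 79 steps. Equivalently, the stationary distribution is uniform π_j = 1/79 for every state j, so by Kac's formula E[T_48] = 1/π_48 = 79.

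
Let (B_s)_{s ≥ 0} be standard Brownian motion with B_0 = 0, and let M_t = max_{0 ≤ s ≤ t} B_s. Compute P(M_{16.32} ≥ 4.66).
P(M_{16.32} ≥ 4.66) = 2·P(B_{16.32} ≥ 4.66) = 2(1 − Φ(4.66/√16.32)) ≈ 0.2487

By the reflection principle for Brownian motion, P(M_t ≥ a) = 2 · P(B_t ≥ a) for a ≥ 0. Since B_t ~ N(0, t), P(B_t ≥ 4.66) = 1 − Φ(4.66/√t) = 1 − Φ(4.66/√16.32) = 1 − Φ(1.1535). So
  P(M_{16.32} ≥ 4.66) = 2(1 − Φ(1.1535)) ≈ 0.2487.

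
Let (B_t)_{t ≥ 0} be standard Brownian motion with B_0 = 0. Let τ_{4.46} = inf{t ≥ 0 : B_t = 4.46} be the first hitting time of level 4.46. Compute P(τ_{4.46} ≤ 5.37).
P(τ_{4.46} ≤ 5.37) = 2(1 − Φ(4.46/√5.37)) = 2(1 − Φ(1.9246)) ≈ 0.0543

By the reflection principle for standard BM, P(τ_b ≤ t) = 2 · P(B_t ≥ b). Since B_t ~ N(0, t), P(B_t ≥ 4.46) = 1 − Φ(4.46/√t) = 1 − Φ(4.46/√5.37) = 1 − Φ(1.9246) ≈ 0.02714. Doubling: P(τ_{4.46} ≤ 5.37) ≈ 2 · 0.02714 = 0.05428 ≈ 0.0543.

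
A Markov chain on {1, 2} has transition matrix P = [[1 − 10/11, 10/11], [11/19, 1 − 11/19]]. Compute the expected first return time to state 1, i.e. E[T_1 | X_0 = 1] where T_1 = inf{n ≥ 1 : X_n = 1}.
E[T_1 | X_0 = 1] = 1/π_1 = 311/121

For an irreducible recurrent Markov chain with stationary distribution π, E[T_i | X_0 = i] = 1/π_i (Kac's formula). Here π_1 = (11/19)/(10/11 + 11/19) = (11/19)/(311/209) = 121/311, so E[T_1 | X_0 = 1] = 1/π_1 = (10/11 + 11/19)/(11/19) = (311/209)/(11/19) = 311/121.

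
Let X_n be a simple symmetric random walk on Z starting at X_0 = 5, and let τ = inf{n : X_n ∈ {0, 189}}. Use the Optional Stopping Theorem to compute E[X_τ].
E[X_τ] = 5

X_n is a martingale and τ is a bounded-mean stopping time (indeed τ is finite a.s. with bounded expectation since the walk is in a bounded region). By the OST, E[X_τ] = E[X_0] = 5. Equivalently: E[X_τ] = 189 · P(hit 189 first) + 0 · P(hit 0 first) = 189 · (5/189) = 5.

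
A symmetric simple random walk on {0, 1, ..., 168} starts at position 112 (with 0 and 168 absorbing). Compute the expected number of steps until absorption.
E[τ | X_0 = 112] = 6272

Let v_k = E[τ | X_0 = k]. Boundary: v_0 = v_168 = 0. Recurrence: v_k = 1 + (v_{k-1} + v_{k+1})/2 for 1 ≤ k ≤ 167. The particular solution to v_k − (v_{k-1} + v_{k+1})/2 = 1 is v_k = −k^2. Adding homogeneous solution A + B k and matching boundaries gives v_k = k (168 − k). Substituting k = 112: v_112 = 112 · 56 = 6272.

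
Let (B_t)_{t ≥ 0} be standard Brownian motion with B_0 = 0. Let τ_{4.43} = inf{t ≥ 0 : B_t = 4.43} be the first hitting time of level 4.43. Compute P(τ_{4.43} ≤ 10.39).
P(τ_{4.43} ≤ 10.39) = 2(1 − Φ(4.43/√10.39)) = 2(1 − Φ(1.3743)) ≈ 0.1693

By the reflection principle for standard BM, P(τ_b ≤ t) = 2 · P(B_t ≥ b). Since B_t ~ N(0, t), P(B_t ≥ 4.43) = 1 − Φ(4.43/√t) = 1 − Φ(4.43/√10.39) = 1 − Φ(1.3743) ≈ 0.08467. Doubling: P(τ_{4.43} ≤ 10.39) ≈ 2 · 0.08467 = 0.16934 ≈ 0.1693.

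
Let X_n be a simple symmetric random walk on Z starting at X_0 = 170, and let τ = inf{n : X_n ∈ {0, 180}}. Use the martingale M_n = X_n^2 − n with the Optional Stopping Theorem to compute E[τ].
E[τ] = 1700

M_n = X_n^2 − n is a martingale (since E[X_{n+1}^2 | F_n] = X_n^2 + 1). By OST (τ has finite mean in a bounded region), E[M_τ] = E[M_0] = X_0^2 − 0 = 170^2 = 28900. Also E[M_τ] = E[X_τ^2] − E[τ]. The walk exits at 0 or 180, with P(hit 180 first) = 170/180, so E[X_τ^2] = 180^2 · 170/180 + 0 = 30600. Thus E[τ] = E[X_τ^2] − E[M_τ] = 30600 − 28900 = 1700 = 170(180 − 170) = 1700.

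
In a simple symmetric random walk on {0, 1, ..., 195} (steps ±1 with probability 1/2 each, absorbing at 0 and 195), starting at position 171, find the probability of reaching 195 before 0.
P(hit 195 before 0) = 171/195 = 57/65

Let u_k = P(hit 195 before 0 | start at k). Then u_0 = 0, u_195 = 1, and u_k = u_{k-1}/2 + u_{k+1}/2 for 1 ≤ k ≤ 194. This harmonic recurrence is solved by u_k = k/195, giving u_171 = 171/195 = 57/65.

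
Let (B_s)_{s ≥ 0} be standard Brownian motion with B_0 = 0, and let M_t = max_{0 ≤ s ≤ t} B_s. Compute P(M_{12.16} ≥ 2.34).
P(M_{12.16} ≥ 2.34) = 2·P(B_{12.16} ≥ 2.34) = 2(1 − Φ(2.34/√12.16)) ≈ 0.5022

By the reflection principle for Brownian motion, P(M_t ≥ a) = 2 · P(B_t ≥ a) for a ≥ 0. Since B_t ~ N(0, t), P(B_t ≥ 2.34) = 1 − Φ(2.34/√t) = 1 − Φ(2.34/√12.16) = 1 − Φ(0.6710). So
  P(M_{12.16} ≥ 2.34) = 2(1 − Φ(0.6710)) ≈ 0.5022.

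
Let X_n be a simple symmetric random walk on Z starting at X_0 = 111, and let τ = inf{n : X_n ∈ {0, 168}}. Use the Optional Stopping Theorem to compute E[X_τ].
E[X_τ] = 111

X_n is a martingale and τ is a bounded-mean stopping time (indeed τ is finite a.s. with bounded expectation since the walk is in a bounded region). By the OST, E[X_τ] = E[X_0] = 111. Equivalently: E[X_τ] = 168 · P(hit 168 first) + 0 · P(hit 0 first) = 168 · (111/168) = 111.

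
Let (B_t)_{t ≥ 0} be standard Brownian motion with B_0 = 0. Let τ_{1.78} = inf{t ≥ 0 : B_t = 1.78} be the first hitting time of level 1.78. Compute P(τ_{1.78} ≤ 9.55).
P(τ_{1.78} ≤ 9.55) = 2(1 − Φ(1.78/√9.55)) = 2(1 − Φ(0.5760)) ≈ 0.5646

By the reflection principle for standard BM, P(τ_b ≤ t) = 2 · P(B_t ≥ b). Since B_t ~ N(0, t), P(B_t ≥ 1.78) = 1 − Φ(1.78/√t) = 1 − Φ(1.78/√9.55) = 1 − Φ(0.5760) ≈ 0.28231. Doubling: P(τ_{1.78} ≤ 9.55) ≈ 2 · 0.28231 = 0.56462 ≈ 0.5646.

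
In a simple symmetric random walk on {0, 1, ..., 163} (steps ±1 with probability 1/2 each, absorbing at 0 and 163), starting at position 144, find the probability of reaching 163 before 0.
P(hit 163 before 0) = 144/163

Let u_k = P(hit 163 before 0 | start at k). Then u_0 = 0, u_163 = 1, and u_k = u_{k-1}/2 + u_{k+1}/2 for 1 ≤ k ≤ 162. This harmonic recurrence is solved by u_k = k/163, giving u_144 = 144/163.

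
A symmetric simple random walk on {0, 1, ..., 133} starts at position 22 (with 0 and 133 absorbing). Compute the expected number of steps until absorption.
E[τ | X_0 = 22] = 2442

Let v_k = E[τ | X_0 = k]. Boundary: v_0 = v_133 = 0. Recurrence: v_k = 1 + (v_{k-1} + v_{k+1})/2 for 1 ≤ k ≤ 132. The particular solution to v_k − (v_{k-1} + v_{k+1})/2 = 1 is v_k = −k^2. Adding homogeneous solution A + B k and matching boundaries gives v_k = k (133 − k). Substituting k = 22: v_22 = 22 · 111 = 2442.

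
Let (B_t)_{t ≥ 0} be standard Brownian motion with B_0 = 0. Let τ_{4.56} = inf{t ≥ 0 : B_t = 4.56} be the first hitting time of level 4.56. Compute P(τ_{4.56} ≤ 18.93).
P(τ_{4.56} ≤ 18.93) = 2(1 − Φ(4.56/√18.93)) = 2(1 − Φ(1.0481)) ≈ 0.2946

By the reflection principle for standard BM, P(τ_b ≤ t) = 2 · P(B_t ≥ b). Since B_t ~ N(0, t), P(B_t ≥ 4.56) = 1 − Φ(4.56/√t) = 1 − Φ(4.56/√18.93) = 1 − Φ(1.0481) ≈ 0.14730. Doubling: P(τ_{4.56} ≤ 18.93) ≈ 2 · 0.14730 = 0.29460 ≈ 0.2946.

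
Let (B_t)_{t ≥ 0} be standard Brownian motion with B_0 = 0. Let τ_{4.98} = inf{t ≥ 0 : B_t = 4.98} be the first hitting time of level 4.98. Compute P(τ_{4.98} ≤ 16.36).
P(τ_{4.98} ≤ 16.36) = 2(1 − Φ(4.98/√16.36)) = 2(1 − Φ(1.2312)) ≈ 0.2182

By the reflection principle for standard BM, P(τ_b ≤ t) = 2 · P(B_t ≥ b). Since B_t ~ N(0, t), P(B_t ≥ 4.98) = 1 − Φ(4.98/√t) = 1 − Φ(4.98/√16.36) = 1 − Φ(1.2312) ≈ 0.10912. Doubling: P(τ_{4.98} ≤ 16.36) ≈ 2 · 0.10912 = 0.21824 ≈ 0.2182.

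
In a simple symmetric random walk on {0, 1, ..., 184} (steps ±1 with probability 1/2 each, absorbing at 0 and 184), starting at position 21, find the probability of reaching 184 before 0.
P(hit 184 before 0) = 21/184

Let u_k = P(hit 184 before 0 | start at k). Then u_0 = 0, u_184 = 1, and u_k = u_{k-1}/2 + u_{k+1}/2 for 1 ≤ k ≤ 183. This harmonic recurrence is solved by u_k = k/184, giving u_21 = 21/184.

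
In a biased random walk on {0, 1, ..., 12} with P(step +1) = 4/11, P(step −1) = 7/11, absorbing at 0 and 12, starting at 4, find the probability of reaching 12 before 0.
P(hit 12 before 0) = (1 − (7/4)^4) / (1 − (7/4)^12) = 65536/6444993

Let u_k denote P(reach 12 before 0 | start at k). Boundary: u_0 = 0, u_12 = 1. Recurrence: u_k = 4/11·u_{k+1} + 7/11·u_{k-1} for 1 ≤ k ≤ 11. Try u_k = A + B·r^k with r = q/p = (7/11)/(4/11) = 7/4. Substitution satisfies the recurrence; boundary conditions give:
  u_k = (1 − r^k) / (1 − r^N) = (1 − (7/4)^4) / (1 − (7/4)^12) = 65536/6444993.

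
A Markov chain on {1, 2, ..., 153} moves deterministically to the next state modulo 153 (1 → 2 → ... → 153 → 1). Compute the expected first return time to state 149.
E[T_149 | X_0 = 149] = 153

The chain cycles deterministically, so starting at state 149 it returns in exactly 153 steps. Equivalently, the stationary distribution is uniform π_j = 1/153 for every state j, so by Kac's formula E[T_149] = 1/π_149 = 153.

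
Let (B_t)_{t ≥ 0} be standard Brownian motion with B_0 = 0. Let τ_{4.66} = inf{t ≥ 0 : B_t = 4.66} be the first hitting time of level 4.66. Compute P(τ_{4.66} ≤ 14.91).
P(τ_{4.66} ≤ 14.91) = 2(1 − Φ(4.66/√14.91)) = 2(1 − Φ(1.2068)) ≈ 0.2275

By the reflection principle for standard BM, P(τ_b ≤ t) = 2 · P(B_t ≥ b). Since B_t ~ N(0, t), P(B_t ≥ 4.66) = 1 − Φ(4.66/√t) = 1 − Φ(4.66/√14.91) = 1 − Φ(1.2068) ≈ 0.11375. Doubling: P(τ_{4.66} ≤ 14.91) ≈ 2 · 0.11375 = 0.22750 ≈ 0.2275.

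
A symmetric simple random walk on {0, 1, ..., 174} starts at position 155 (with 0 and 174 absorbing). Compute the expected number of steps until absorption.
E[τ | X_0 = 155] = 2945

Let v_k = E[τ | X_0 = k]. Boundary: v_0 = v_174 = 0. Recurrence: v_k = 1 + (v_{k-1} + v_{k+1})/2 for 1 ≤ k ≤ 173. The particular solution to v_k − (v_{k-1} + v_{k+1})/2 = 1 is v_k = −k^2. Adding homogeneous solution A + B k and matching boundaries gives v_k = k (174 − k). Substituting k = 155: v_155 = 155 · 19 = 2945.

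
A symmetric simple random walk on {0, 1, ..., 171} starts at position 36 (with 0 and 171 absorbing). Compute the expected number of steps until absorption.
E[τ | X_0 = 36] = 4860

Let v_k = E[τ | X_0 = k]. Boundary: v_0 = v_171 = 0. Recurrence: v_k = 1 + (v_{k-1} + v_{k+1})/2 for 1 ≤ k ≤ 170. The particular solution to v_k − (v_{k-1} + v_{k+1})/2 = 1 is v_k = −k^2. Adding homogeneous solution A + B k and matching boundaries gives v_k = k (171 − k). Substituting k = 36: v_36 = 36 · 135 = 4860.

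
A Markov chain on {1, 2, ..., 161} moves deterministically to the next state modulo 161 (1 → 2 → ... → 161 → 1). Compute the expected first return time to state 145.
E[T_145 | X_0 = 145] = 161

The chain cycles deterministically, so starting at state 145 it returns in exactly 161 steps. Equivalently, the stationary distribution is uniform π_j = 1/161 for every state j, so by Kac's formula E[T_145] = 1/π_145 = 161.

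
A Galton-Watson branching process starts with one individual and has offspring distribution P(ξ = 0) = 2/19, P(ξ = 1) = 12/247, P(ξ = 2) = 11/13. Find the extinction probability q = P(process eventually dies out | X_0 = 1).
q = 26/209

The pgf is f(s) = 2/19 + 12/247·s + 11/13·s². The extinction probability q is the smallest fixed point of f in [0, 1]. Setting s = f(s):
  11/13·s² + (12/247 − 1)·s + 2/19 = 0
  11/13·s² − (2/19 + 11/13)·s + 2/19 = 0
which factors as (s − 1)·(11/13·s − 2/19) = 0, giving roots s = 1 and s = (2/19)/(11/13) = 26/209.
Mean offspring μ = 12/247 + 2·11/13 = 430/247 > 1 (supercritical), so q < 1. The extinction probability is the smaller root: q = (2/19)/(11/13) = 26/209.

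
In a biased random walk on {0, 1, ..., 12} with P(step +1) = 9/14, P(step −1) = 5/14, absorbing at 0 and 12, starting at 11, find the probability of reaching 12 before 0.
P(hit 12 before 0) = (1 − (5/9)^11) / (1 − (5/9)^12) = 70497520839/70546348964

Let u_k denote P(reach 12 before 0 | start at k). Boundary: u_0 = 0, u_12 = 1. Recurrence: u_k = 9/14·u_{k+1} + 5/14·u_{k-1} for 1 ≤ k ≤ 11. Try u_k = A + B·r^k with r = q/p = (5/14)/(9/14) = 5/9. Substitution satisfies the recurrence; boundary conditions give:
  u_k = (1 − r^k) / (1 − r^N) = (1 − (5/9)^11) / (1 − (5/9)^12) = 70497520839/70546348964.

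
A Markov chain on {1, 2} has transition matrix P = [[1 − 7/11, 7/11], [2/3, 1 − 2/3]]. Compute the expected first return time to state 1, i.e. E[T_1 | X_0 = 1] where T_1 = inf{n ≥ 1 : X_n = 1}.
E[T_1 | X_0 = 1] = 1/π_1 = 43/22

For an irreducible recurrent Markov chain with stationary distribution π, E[T_i | X_0 = i] = 1/π_i (Kac's formula). Here π_1 = (2/3)/(7/11 + 2/3) = (2/3)/(43/33) = 22/43, so E[T_1 | X_0 = 1] = 1/π_1 = (7/11 + 2/3)/(2/3) = (43/33)/(2/3) = 43/22.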